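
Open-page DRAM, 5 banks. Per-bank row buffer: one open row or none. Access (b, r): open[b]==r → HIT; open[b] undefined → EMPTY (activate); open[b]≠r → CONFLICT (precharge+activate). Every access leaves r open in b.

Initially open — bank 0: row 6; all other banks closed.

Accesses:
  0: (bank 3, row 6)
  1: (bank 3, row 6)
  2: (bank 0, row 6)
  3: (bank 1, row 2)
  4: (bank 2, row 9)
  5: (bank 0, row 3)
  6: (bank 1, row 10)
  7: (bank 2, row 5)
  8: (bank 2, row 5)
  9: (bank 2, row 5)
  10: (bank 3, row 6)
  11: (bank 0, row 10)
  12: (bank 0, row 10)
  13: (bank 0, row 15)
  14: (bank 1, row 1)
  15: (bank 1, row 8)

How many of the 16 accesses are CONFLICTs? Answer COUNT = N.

COUNT = 7

step 0: bank3 None->6 [EMPTY]
step 1: bank3 6->6 [HIT]
step 2: bank0 6->6 [HIT]
step 3: bank1 None->2 [EMPTY]
step 4: bank2 None->9 [EMPTY]
step 5: bank0 6->3 [CONFLICT]
step 6: bank1 2->10 [CONFLICT]
step 7: bank2 9->5 [CONFLICT]
step 8: bank2 5->5 [HIT]
step 9: bank2 5->5 [HIT]
step 10: bank3 6->6 [HIT]
step 11: bank0 3->10 [CONFLICT]
step 12: bank0 10->10 [HIT]
step 13: bank0 10->15 [CONFLICT]
step 14: bank1 10->1 [CONFLICT]
step 15: bank1 1->8 [CONFLICT]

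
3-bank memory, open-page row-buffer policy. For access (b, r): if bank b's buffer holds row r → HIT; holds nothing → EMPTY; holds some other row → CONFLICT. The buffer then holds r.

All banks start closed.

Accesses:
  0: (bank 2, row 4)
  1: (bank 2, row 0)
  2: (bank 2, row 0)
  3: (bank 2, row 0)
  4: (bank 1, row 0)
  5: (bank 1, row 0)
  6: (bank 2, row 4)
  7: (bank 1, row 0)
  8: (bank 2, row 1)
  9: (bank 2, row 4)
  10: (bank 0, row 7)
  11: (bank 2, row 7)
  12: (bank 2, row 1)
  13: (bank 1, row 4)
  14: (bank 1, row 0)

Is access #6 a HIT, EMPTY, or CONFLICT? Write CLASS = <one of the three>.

0: bank 2 row 4 — prev None → EMPTY
1: bank 2 row 0 — prev 4 → CONFLICT
2: bank 2 row 0 — prev 0 → HIT
3: bank 2 row 0 — prev 0 → HIT
4: bank 1 row 0 — prev None → EMPTY
5: bank 1 row 0 — prev 0 → HIT
6: bank 2 row 4 — prev 0 → CONFLICT
7: bank 1 row 0 — prev 0 → HIT
8: bank 2 row 1 — prev 4 → CONFLICT
9: bank 2 row 4 — prev 1 → CONFLICT
10: bank 0 row 7 — prev None → EMPTY
11: bank 2 row 7 — prev 4 → CONFLICT
12: bank 2 row 1 — prev 7 → CONFLICT
13: bank 1 row 4 — prev 0 → CONFLICT
14: bank 1 row 0 — prev 4 → CONFLICT

CLASS = CONFLICT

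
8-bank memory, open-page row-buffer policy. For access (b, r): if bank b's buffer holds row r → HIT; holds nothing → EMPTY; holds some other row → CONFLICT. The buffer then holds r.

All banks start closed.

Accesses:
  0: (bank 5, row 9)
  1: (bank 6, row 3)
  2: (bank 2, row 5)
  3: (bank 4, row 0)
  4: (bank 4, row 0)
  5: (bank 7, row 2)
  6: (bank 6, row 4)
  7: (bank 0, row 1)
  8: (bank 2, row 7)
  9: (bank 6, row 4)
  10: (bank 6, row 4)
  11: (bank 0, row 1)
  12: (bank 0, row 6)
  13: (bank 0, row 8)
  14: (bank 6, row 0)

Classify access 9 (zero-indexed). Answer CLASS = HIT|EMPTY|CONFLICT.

CLASS = HIT

0: bank 5 row 9 — prev None → EMPTY
1: bank 6 row 3 — prev None → EMPTY
2: bank 2 row 5 — prev None → EMPTY
3: bank 4 row 0 — prev None → EMPTY
4: bank 4 row 0 — prev 0 → HIT
5: bank 7 row 2 — prev None → EMPTY
6: bank 6 row 4 — prev 3 → CONFLICT
7: bank 0 row 1 — prev None → EMPTY
8: bank 2 row 7 — prev 5 → CONFLICT
9: bank 6 row 4 — prev 4 → HIT
10: bank 6 row 4 — prev 4 → HIT
11: bank 0 row 1 — prev 1 → HIT
12: bank 0 row 6 — prev 1 → CONFLICT
13: bank 0 row 8 — prev 6 → CONFLICT
14: bank 6 row 0 — prev 4 → CONFLICT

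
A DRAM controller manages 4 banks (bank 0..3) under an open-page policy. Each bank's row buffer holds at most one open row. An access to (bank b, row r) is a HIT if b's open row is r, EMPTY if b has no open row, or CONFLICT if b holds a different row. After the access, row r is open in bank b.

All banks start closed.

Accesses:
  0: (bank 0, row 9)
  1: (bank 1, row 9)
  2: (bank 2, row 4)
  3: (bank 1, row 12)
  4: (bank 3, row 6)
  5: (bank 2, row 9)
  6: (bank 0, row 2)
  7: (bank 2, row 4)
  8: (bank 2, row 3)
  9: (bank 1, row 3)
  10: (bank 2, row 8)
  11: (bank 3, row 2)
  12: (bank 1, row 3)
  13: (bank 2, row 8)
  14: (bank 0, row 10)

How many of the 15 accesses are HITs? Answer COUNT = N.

COUNT = 2

  [0] b0 r9: no row ⇒ E
  [1] b1 r9: no row ⇒ E
  [2] b2 r4: no row ⇒ E
  [3] b1 r12: had r9 ⇒ C
  [4] b3 r6: no row ⇒ E
  [5] b2 r9: had r4 ⇒ C
  [6] b0 r2: had r9 ⇒ C
  [7] b2 r4: had r9 ⇒ C
  [8] b2 r3: had r4 ⇒ C
  [9] b1 r3: had r12 ⇒ C
  [10] b2 r8: had r3 ⇒ C
  [11] b3 r2: had r6 ⇒ C
  [12] b1 r3: had r3 ⇒ H
  [13] b2 r8: had r8 ⇒ H
  [14] b0 r10: had r2 ⇒ C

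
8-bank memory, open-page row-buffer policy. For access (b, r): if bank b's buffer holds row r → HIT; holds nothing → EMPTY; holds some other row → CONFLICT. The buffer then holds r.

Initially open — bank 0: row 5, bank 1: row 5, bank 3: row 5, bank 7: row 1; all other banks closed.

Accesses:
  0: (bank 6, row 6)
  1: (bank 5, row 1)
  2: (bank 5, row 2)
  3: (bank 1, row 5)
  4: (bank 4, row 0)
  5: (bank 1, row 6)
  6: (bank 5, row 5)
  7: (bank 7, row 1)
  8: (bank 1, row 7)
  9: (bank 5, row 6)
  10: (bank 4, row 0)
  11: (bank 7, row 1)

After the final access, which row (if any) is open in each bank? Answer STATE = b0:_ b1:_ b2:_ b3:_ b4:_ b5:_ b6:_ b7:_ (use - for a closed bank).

#0 (6,6) E
#1 (5,1) E
#2 (5,2) C  (was 1)
#3 (1,5) H  (was 5)
#4 (4,0) E
#5 (1,6) C  (was 5)
#6 (5,5) C  (was 2)
#7 (7,1) H  (was 1)
#8 (1,7) C  (was 6)
#9 (5,6) C  (was 5)
#10 (4,0) H  (was 0)
#11 (7,1) H  (was 1)

STATE = b0:5 b1:7 b2:- b3:5 b4:0 b5:6 b6:6 b7:1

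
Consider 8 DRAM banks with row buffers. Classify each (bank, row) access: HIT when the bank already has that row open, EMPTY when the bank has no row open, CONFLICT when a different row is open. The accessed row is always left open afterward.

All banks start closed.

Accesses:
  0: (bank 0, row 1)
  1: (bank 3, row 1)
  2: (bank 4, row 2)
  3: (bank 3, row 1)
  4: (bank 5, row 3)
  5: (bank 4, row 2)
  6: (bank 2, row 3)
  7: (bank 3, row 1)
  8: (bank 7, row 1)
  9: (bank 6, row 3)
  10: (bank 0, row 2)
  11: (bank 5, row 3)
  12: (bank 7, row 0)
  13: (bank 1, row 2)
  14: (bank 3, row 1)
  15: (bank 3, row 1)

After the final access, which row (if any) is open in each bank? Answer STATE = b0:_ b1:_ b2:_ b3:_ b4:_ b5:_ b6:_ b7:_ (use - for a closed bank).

STATE = b0:2 b1:2 b2:3 b3:1 b4:2 b5:3 b6:3 b7:0

0: bank 0 row 1 — prev None → EMPTY
1: bank 3 row 1 — prev None → EMPTY
2: bank 4 row 2 — prev None → EMPTY
3: bank 3 row 1 — prev 1 → HIT
4: bank 5 row 3 — prev None → EMPTY
5: bank 4 row 2 — prev 2 → HIT
6: bank 2 row 3 — prev None → EMPTY
7: bank 3 row 1 — prev 1 → HIT
8: bank 7 row 1 — prev None → EMPTY
9: bank 6 row 3 — prev None → EMPTY
10: bank 0 row 2 — prev 1 → CONFLICT
11: bank 5 row 3 — prev 3 → HIT
12: bank 7 row 0 — prev 1 → CONFLICT
13: bank 1 row 2 — prev None → EMPTY
14: bank 3 row 1 — prev 1 → HIT
15: bank 3 row 1 — prev 1 → HIT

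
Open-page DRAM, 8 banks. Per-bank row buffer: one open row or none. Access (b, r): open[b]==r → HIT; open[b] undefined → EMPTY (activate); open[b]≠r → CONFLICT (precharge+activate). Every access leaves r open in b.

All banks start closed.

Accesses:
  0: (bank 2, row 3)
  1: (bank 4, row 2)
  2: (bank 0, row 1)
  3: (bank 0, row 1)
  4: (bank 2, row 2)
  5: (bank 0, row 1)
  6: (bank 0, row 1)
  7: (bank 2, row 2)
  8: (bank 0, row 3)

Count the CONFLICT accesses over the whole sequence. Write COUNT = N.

0: bank 2 row 3 — prev None → EMPTY
1: bank 4 row 2 — prev None → EMPTY
2: bank 0 row 1 — prev None → EMPTY
3: bank 0 row 1 — prev 1 → HIT
4: bank 2 row 2 — prev 3 → CONFLICT
5: bank 0 row 1 — prev 1 → HIT
6: bank 0 row 1 — prev 1 → HIT
7: bank 2 row 2 — prev 2 → HIT
8: bank 0 row 3 — prev 1 → CONFLICT

COUNT = 2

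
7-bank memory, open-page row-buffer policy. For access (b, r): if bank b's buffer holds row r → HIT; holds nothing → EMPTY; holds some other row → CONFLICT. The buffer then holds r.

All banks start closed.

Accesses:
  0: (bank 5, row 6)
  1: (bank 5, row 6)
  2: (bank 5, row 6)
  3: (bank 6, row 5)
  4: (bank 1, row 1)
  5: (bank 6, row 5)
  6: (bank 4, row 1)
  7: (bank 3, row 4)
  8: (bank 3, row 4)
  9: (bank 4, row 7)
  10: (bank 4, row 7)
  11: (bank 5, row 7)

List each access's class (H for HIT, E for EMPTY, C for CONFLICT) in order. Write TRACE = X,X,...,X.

0: bank 5 row 6 — prev None → EMPTY
1: bank 5 row 6 — prev 6 → HIT
2: bank 5 row 6 — prev 6 → HIT
3: bank 6 row 5 — prev None → EMPTY
4: bank 1 row 1 — prev None → EMPTY
5: bank 6 row 5 — prev 5 → HIT
6: bank 4 row 1 — prev None → EMPTY
7: bank 3 row 4 — prev None → EMPTY
8: bank 3 row 4 — prev 4 → HIT
9: bank 4 row 7 — prev 1 → CONFLICT
10: bank 4 row 7 — prev 7 → HIT
11: bank 5 row 7 — prev 6 → CONFLICT

TRACE = E,H,H,E,E,H,E,E,H,C,H,C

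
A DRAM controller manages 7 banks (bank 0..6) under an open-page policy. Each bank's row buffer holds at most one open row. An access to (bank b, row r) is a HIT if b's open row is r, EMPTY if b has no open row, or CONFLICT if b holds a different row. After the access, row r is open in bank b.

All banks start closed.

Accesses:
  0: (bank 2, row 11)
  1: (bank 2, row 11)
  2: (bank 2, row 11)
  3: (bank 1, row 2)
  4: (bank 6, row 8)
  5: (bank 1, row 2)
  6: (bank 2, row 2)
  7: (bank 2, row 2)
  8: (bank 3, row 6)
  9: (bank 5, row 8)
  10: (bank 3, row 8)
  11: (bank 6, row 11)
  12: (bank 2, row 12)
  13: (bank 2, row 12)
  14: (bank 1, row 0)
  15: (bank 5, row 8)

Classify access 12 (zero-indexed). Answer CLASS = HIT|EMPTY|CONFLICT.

step 0: bank2 None->11 [EMPTY]
step 1: bank2 11->11 [HIT]
step 2: bank2 11->11 [HIT]
step 3: bank1 None->2 [EMPTY]
step 4: bank6 None->8 [EMPTY]
step 5: bank1 2->2 [HIT]
step 6: bank2 11->2 [CONFLICT]
step 7: bank2 2->2 [HIT]
step 8: bank3 None->6 [EMPTY]
step 9: bank5 None->8 [EMPTY]
step 10: bank3 6->8 [CONFLICT]
step 11: bank6 8->11 [CONFLICT]
step 12: bank2 2->12 [CONFLICT]
step 13: bank2 12->12 [HIT]
step 14: bank1 2->0 [CONFLICT]
step 15: bank5 8->8 [HIT]

CLASS = CONFLICT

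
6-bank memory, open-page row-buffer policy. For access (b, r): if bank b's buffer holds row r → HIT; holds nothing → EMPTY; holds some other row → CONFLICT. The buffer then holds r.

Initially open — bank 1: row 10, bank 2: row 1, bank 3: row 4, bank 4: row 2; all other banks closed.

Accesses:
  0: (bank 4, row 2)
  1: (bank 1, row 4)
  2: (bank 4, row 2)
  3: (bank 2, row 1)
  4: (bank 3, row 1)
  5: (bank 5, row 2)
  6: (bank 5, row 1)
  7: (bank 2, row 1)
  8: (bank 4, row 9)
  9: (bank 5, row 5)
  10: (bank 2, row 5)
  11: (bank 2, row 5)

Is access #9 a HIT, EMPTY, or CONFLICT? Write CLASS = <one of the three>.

  [0] b4 r2: had r2 ⇒ H
  [1] b1 r4: had r10 ⇒ C
  [2] b4 r2: had r2 ⇒ H
  [3] b2 r1: had r1 ⇒ H
  [4] b3 r1: had r4 ⇒ C
  [5] b5 r2: no row ⇒ E
  [6] b5 r1: had r2 ⇒ C
  [7] b2 r1: had r1 ⇒ H
  [8] b4 r9: had r2 ⇒ C
  [9] b5 r5: had r1 ⇒ C
  [10] b2 r5: had r1 ⇒ C
  [11] b2 r5: had r5 ⇒ H

CLASS = CONFLICT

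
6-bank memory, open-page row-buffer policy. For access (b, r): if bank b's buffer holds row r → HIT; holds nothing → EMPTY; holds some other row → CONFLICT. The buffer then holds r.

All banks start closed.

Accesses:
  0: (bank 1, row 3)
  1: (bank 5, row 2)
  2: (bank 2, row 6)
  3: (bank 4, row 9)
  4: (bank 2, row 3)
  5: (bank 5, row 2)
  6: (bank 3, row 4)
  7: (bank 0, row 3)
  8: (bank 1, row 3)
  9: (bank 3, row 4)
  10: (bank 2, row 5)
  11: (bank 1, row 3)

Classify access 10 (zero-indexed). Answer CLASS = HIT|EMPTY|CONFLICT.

0: bank 1 row 3 — prev None → EMPTY
1: bank 5 row 2 — prev None → EMPTY
2: bank 2 row 6 — prev None → EMPTY
3: bank 4 row 9 — prev None → EMPTY
4: bank 2 row 3 — prev 6 → CONFLICT
5: bank 5 row 2 — prev 2 → HIT
6: bank 3 row 4 — prev None → EMPTY
7: bank 0 row 3 — prev None → EMPTY
8: bank 1 row 3 — prev 3 → HIT
9: bank 3 row 4 — prev 4 → HIT
10: bank 2 row 5 — prev 3 → CONFLICT
11: bank 1 row 3 — prev 3 → HIT

CLASS = CONFLICT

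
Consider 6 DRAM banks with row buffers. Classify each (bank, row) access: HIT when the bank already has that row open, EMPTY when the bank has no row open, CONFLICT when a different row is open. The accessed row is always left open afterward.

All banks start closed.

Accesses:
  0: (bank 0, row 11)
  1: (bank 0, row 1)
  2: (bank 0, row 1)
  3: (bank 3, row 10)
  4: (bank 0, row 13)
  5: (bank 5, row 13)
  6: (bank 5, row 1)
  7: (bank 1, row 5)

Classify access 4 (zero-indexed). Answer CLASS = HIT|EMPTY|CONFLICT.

CLASS = CONFLICT

  [0] b0 r11: no row ⇒ E
  [1] b0 r1: had r11 ⇒ C
  [2] b0 r1: had r1 ⇒ H
  [3] b3 r10: no row ⇒ E
  [4] b0 r13: had r1 ⇒ C
  [5] b5 r13: no row ⇒ E
  [6] b5 r1: had r13 ⇒ C
  [7] b1 r5: no row ⇒ E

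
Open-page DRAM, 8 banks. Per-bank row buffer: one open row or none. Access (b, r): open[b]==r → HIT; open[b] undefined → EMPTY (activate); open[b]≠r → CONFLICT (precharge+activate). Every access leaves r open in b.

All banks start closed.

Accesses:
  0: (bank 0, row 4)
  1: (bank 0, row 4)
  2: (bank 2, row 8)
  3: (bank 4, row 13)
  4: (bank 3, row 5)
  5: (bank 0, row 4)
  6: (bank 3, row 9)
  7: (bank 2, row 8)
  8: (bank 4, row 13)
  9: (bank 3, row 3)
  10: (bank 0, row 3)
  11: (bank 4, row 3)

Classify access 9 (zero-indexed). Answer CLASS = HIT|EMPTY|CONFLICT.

step 0: bank0 None->4 [EMPTY]
step 1: bank0 4->4 [HIT]
step 2: bank2 None->8 [EMPTY]
step 3: bank4 None->13 [EMPTY]
step 4: bank3 None->5 [EMPTY]
step 5: bank0 4->4 [HIT]
step 6: bank3 5->9 [CONFLICT]
step 7: bank2 8->8 [HIT]
step 8: bank4 13->13 [HIT]
step 9: bank3 9->3 [CONFLICT]
step 10: bank0 4->3 [CONFLICT]
step 11: bank4 13->3 [CONFLICT]

CLASS = CONFLICT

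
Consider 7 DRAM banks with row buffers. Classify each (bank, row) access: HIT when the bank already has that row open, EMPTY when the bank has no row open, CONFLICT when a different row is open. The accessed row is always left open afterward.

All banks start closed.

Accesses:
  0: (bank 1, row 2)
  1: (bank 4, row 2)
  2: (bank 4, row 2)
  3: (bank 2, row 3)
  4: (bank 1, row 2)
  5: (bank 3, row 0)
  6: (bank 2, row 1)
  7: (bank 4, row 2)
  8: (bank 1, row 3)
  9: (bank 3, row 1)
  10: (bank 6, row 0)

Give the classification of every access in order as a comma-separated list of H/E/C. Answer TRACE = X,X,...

  [0] b1 r2: no row ⇒ E
  [1] b4 r2: no row ⇒ E
  [2] b4 r2: had r2 ⇒ H
  [3] b2 r3: no row ⇒ E
  [4] b1 r2: had r2 ⇒ H
  [5] b3 r0: no row ⇒ E
  [6] b2 r1: had r3 ⇒ C
  [7] b4 r2: had r2 ⇒ H
  [8] b1 r3: had r2 ⇒ C
  [9] b3 r1: had r0 ⇒ C
  [10] b6 r0: no row ⇒ E

TRACE = E,E,H,E,H,E,C,H,C,C,E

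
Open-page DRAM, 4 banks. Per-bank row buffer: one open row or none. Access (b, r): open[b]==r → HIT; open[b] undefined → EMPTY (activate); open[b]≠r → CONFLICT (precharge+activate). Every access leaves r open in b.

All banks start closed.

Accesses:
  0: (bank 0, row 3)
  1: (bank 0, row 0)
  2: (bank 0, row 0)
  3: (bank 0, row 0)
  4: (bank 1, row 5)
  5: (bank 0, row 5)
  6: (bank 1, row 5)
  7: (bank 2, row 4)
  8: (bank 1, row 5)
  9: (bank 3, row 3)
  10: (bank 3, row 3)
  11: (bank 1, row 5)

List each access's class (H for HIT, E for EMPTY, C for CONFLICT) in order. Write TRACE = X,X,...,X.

TRACE = E,C,H,H,E,C,H,E,H,E,H,H

  [0] b0 r3: no row ⇒ E
  [1] b0 r0: had r3 ⇒ C
  [2] b0 r0: had r0 ⇒ H
  [3] b0 r0: had r0 ⇒ H
  [4] b1 r5: no row ⇒ E
  [5] b0 r5: had r0 ⇒ C
  [6] b1 r5: had r5 ⇒ H
  [7] b2 r4: no row ⇒ E
  [8] b1 r5: had r5 ⇒ H
  [9] b3 r3: no row ⇒ E
  [10] b3 r3: had r3 ⇒ H
  [11] b1 r5: had r5 ⇒ H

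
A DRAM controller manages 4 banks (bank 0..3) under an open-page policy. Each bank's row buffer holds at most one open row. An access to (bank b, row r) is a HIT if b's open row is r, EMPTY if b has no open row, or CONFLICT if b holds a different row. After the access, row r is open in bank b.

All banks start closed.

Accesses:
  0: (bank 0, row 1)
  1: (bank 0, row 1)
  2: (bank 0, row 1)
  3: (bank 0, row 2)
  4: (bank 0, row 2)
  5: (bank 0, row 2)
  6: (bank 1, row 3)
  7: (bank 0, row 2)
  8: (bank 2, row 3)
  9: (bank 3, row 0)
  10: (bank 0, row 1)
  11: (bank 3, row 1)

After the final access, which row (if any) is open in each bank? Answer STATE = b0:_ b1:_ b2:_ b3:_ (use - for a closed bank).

  [0] b0 r1: no row ⇒ E
  [1] b0 r1: had r1 ⇒ H
  [2] b0 r1: had r1 ⇒ H
  [3] b0 r2: had r1 ⇒ C
  [4] b0 r2: had r2 ⇒ H
  [5] b0 r2: had r2 ⇒ H
  [6] b1 r3: no row ⇒ E
  [7] b0 r2: had r2 ⇒ H
  [8] b2 r3: no row ⇒ E
  [9] b3 r0: no row ⇒ E
  [10] b0 r1: had r2 ⇒ C
  [11] b3 r1: had r0 ⇒ C

STATE = b0:1 b1:3 b2:3 b3:1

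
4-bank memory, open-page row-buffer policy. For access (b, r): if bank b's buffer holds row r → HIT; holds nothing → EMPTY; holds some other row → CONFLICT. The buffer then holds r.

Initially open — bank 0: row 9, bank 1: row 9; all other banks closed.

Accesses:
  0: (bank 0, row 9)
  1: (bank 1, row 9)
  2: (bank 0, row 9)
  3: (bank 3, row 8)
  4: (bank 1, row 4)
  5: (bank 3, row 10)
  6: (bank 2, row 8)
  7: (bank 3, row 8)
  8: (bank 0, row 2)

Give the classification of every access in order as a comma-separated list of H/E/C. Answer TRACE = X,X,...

  [0] b0 r9: had r9 ⇒ H
  [1] b1 r9: had r9 ⇒ H
  [2] b0 r9: had r9 ⇒ H
  [3] b3 r8: no row ⇒ E
  [4] b1 r4: had r9 ⇒ C
  [5] b3 r10: had r8 ⇒ C
  [6] b2 r8: no row ⇒ E
  [7] b3 r8: had r10 ⇒ C
  [8] b0 r2: had r9 ⇒ C

TRACE = H,H,H,E,C,C,E,C,C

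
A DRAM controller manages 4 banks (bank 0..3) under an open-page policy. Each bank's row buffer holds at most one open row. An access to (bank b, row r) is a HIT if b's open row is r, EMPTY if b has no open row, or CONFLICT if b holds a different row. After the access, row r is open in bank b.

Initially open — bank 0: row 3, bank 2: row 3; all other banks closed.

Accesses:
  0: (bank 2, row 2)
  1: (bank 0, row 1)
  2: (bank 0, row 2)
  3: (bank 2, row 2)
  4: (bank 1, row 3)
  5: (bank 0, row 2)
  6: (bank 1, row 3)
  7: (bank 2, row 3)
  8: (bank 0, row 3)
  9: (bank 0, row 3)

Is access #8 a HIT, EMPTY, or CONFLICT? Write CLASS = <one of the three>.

CLASS = CONFLICT

#0 (2,2) C  (was 3)
#1 (0,1) C  (was 3)
#2 (0,2) C  (was 1)
#3 (2,2) H  (was 2)
#4 (1,3) E
#5 (0,2) H  (was 2)
#6 (1,3) H  (was 3)
#7 (2,3) C  (was 2)
#8 (0,3) C  (was 2)
#9 (0,3) H  (was 3)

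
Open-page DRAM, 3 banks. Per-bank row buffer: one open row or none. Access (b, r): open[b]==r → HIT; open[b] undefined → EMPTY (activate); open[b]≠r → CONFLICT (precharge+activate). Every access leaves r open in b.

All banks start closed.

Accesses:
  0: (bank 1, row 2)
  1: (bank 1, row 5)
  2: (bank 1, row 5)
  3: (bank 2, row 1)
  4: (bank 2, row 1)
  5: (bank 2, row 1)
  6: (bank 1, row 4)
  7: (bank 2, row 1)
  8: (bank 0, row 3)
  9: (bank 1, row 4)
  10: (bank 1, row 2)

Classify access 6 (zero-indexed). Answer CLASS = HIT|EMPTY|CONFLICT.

  [0] b1 r2: no row ⇒ E
  [1] b1 r5: had r2 ⇒ C
  [2] b1 r5: had r5 ⇒ H
  [3] b2 r1: no row ⇒ E
  [4] b2 r1: had r1 ⇒ H
  [5] b2 r1: had r1 ⇒ H
  [6] b1 r4: had r5 ⇒ C
  [7] b2 r1: had r1 ⇒ H
  [8] b0 r3: no row ⇒ E
  [9] b1 r4: had r4 ⇒ H
  [10] b1 r2: had r4 ⇒ C

CLASS = CONFLICT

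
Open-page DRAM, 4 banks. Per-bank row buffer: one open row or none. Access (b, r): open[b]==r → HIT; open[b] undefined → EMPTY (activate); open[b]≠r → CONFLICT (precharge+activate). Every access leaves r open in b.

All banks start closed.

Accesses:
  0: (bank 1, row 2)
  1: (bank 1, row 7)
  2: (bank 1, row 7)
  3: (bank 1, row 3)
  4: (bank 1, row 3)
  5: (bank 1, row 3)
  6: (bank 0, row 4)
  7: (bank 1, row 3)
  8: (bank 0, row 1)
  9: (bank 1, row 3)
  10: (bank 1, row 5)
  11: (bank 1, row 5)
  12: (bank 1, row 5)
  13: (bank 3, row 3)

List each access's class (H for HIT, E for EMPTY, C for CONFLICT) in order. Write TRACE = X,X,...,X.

TRACE = E,C,H,C,H,H,E,H,C,H,C,H,H,E

  [0] b1 r2: no row ⇒ E
  [1] b1 r7: had r2 ⇒ C
  [2] b1 r7: had r7 ⇒ H
  [3] b1 r3: had r7 ⇒ C
  [4] b1 r3: had r3 ⇒ H
  [5] b1 r3: had r3 ⇒ H
  [6] b0 r4: no row ⇒ E
  [7] b1 r3: had r3 ⇒ H
  [8] b0 r1: had r4 ⇒ C
  [9] b1 r3: had r3 ⇒ H
  [10] b1 r5: had r3 ⇒ C
  [11] b1 r5: had r5 ⇒ H
  [12] b1 r5: had r5 ⇒ H
  [13] b3 r3: no row ⇒ E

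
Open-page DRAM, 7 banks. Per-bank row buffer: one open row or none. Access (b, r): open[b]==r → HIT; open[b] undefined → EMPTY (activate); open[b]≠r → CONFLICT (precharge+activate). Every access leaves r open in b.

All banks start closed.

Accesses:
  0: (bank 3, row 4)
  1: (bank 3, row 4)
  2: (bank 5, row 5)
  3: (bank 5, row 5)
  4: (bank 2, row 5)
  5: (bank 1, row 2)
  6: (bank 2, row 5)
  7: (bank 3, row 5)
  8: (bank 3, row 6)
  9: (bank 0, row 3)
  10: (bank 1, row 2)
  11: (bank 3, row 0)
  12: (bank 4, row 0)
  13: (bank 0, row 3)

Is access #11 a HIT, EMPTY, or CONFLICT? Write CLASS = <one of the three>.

step 0: bank3 None->4 [EMPTY]
step 1: bank3 4->4 [HIT]
step 2: bank5 None->5 [EMPTY]
step 3: bank5 5->5 [HIT]
step 4: bank2 None->5 [EMPTY]
step 5: bank1 None->2 [EMPTY]
step 6: bank2 5->5 [HIT]
step 7: bank3 4->5 [CONFLICT]
step 8: bank3 5->6 [CONFLICT]
step 9: bank0 None->3 [EMPTY]
step 10: bank1 2->2 [HIT]
step 11: bank3 6->0 [CONFLICT]
step 12: bank4 None->0 [EMPTY]
step 13: bank0 3->3 [HIT]

CLASS = CONFLICT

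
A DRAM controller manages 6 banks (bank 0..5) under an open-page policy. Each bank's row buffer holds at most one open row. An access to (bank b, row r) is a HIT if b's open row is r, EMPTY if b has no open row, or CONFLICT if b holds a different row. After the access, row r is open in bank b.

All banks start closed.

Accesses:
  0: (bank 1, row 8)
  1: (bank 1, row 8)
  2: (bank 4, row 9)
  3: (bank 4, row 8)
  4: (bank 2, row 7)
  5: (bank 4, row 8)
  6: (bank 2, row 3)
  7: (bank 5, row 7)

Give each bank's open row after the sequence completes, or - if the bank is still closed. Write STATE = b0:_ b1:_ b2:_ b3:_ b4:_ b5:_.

STATE = b0:- b1:8 b2:3 b3:- b4:8 b5:7

0: bank 1 row 8 — prev None → EMPTY
1: bank 1 row 8 — prev 8 → HIT
2: bank 4 row 9 — prev None → EMPTY
3: bank 4 row 8 — prev 9 → CONFLICT
4: bank 2 row 7 — prev None → EMPTY
5: bank 4 row 8 — prev 8 → HIT
6: bank 2 row 3 — prev 7 → CONFLICT
7: bank 5 row 7 — prev None → EMPTY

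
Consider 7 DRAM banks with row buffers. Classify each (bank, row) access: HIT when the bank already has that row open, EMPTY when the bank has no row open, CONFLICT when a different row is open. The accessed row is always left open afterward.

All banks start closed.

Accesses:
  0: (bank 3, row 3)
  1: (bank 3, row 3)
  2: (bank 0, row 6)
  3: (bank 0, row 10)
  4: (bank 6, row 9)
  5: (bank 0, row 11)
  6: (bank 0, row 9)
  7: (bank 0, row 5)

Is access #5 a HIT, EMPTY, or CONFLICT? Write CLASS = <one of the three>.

CLASS = CONFLICT

step 0: bank3 None->3 [EMPTY]
step 1: bank3 3->3 [HIT]
step 2: bank0 None->6 [EMPTY]
step 3: bank0 6->10 [CONFLICT]
step 4: bank6 None->9 [EMPTY]
step 5: bank0 10->11 [CONFLICT]
step 6: bank0 11->9 [CONFLICT]
step 7: bank0 9->5 [CONFLICT]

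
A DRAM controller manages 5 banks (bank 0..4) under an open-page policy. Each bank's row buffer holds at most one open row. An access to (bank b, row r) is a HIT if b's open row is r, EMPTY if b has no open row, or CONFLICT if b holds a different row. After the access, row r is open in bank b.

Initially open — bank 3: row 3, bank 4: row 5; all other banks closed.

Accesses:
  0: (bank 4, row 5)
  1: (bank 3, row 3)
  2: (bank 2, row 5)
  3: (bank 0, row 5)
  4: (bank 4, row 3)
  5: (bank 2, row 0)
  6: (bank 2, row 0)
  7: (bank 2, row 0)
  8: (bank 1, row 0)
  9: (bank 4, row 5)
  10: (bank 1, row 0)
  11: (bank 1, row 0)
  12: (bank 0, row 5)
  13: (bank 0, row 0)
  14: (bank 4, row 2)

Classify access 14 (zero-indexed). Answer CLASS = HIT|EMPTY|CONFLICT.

#0 (4,5) H  (was 5)
#1 (3,3) H  (was 3)
#2 (2,5) E
#3 (0,5) E
#4 (4,3) C  (was 5)
#5 (2,0) C  (was 5)
#6 (2,0) H  (was 0)
#7 (2,0) H  (was 0)
#8 (1,0) E
#9 (4,5) C  (was 3)
#10 (1,0) H  (was 0)
#11 (1,0) H  (was 0)
#12 (0,5) H  (was 5)
#13 (0,0) C  (was 5)
#14 (4,2) C  (was 5)

CLASS = CONFLICT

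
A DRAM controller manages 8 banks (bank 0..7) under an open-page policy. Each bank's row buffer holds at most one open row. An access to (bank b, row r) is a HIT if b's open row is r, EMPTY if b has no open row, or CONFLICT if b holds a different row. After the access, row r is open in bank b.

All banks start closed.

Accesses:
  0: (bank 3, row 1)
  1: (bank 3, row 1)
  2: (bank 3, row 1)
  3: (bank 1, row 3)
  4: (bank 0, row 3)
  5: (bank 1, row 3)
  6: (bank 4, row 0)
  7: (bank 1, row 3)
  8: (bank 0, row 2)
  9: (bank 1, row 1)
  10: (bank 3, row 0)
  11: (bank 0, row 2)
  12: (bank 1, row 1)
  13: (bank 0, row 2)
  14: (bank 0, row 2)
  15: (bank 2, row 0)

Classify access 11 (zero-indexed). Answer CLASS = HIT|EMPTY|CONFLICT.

#0 (3,1) E
#1 (3,1) H  (was 1)
#2 (3,1) H  (was 1)
#3 (1,3) E
#4 (0,3) E
#5 (1,3) H  (was 3)
#6 (4,0) E
#7 (1,3) H  (was 3)
#8 (0,2) C  (was 3)
#9 (1,1) C  (was 3)
#10 (3,0) C  (was 1)
#11 (0,2) H  (was 2)
#12 (1,1) H  (was 1)
#13 (0,2) H  (was 2)
#14 (0,2) H  (was 2)
#15 (2,0) E

CLASS = HIT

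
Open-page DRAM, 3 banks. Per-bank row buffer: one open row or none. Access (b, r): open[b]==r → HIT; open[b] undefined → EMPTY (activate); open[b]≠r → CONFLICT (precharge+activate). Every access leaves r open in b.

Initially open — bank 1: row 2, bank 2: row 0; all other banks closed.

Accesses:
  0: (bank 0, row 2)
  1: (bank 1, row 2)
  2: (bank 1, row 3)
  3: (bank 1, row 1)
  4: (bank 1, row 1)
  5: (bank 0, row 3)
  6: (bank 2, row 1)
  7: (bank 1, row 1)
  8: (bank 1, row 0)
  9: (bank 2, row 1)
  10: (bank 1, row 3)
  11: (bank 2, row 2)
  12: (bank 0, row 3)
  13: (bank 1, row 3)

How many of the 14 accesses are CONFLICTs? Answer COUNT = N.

#0 (0,2) E
#1 (1,2) H  (was 2)
#2 (1,3) C  (was 2)
#3 (1,1) C  (was 3)
#4 (1,1) H  (was 1)
#5 (0,3) C  (was 2)
#6 (2,1) C  (was 0)
#7 (1,1) H  (was 1)
#8 (1,0) C  (was 1)
#9 (2,1) H  (was 1)
#10 (1,3) C  (was 0)
#11 (2,2) C  (was 1)
#12 (0,3) H  (was 3)
#13 (1,3) H  (was 3)

COUNT = 7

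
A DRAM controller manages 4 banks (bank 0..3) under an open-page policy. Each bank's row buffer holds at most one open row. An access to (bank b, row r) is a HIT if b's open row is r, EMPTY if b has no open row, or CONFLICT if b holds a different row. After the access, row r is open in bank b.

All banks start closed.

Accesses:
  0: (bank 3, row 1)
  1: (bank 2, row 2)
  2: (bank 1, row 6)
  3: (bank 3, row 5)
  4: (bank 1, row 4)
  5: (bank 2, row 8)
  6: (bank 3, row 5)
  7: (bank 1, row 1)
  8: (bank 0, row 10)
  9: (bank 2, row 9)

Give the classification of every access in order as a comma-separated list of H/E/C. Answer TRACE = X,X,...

TRACE = E,E,E,C,C,C,H,C,E,C

0: bank 3 row 1 — prev None → EMPTY
1: bank 2 row 2 — prev None → EMPTY
2: bank 1 row 6 — prev None → EMPTY
3: bank 3 row 5 — prev 1 → CONFLICT
4: bank 1 row 4 — prev 6 → CONFLICT
5: bank 2 row 8 — prev 2 → CONFLICT
6: bank 3 row 5 — prev 5 → HIT
7: bank 1 row 1 — prev 4 → CONFLICT
8: bank 0 row 10 — prev None → EMPTY
9: bank 2 row 9 — prev 8 → CONFLICT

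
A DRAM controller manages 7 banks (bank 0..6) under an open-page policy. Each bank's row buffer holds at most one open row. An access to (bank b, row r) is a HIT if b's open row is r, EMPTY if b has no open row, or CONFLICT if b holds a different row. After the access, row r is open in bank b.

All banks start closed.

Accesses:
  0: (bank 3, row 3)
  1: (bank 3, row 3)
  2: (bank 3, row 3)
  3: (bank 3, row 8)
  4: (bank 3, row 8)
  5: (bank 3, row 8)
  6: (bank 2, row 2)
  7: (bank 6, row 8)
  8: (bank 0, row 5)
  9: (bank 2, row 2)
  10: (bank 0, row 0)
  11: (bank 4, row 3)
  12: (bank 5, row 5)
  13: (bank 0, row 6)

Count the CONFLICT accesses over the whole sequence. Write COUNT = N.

step 0: bank3 None->3 [EMPTY]
step 1: bank3 3->3 [HIT]
step 2: bank3 3->3 [HIT]
step 3: bank3 3->8 [CONFLICT]
step 4: bank3 8->8 [HIT]
step 5: bank3 8->8 [HIT]
step 6: bank2 None->2 [EMPTY]
step 7: bank6 None->8 [EMPTY]
step 8: bank0 None->5 [EMPTY]
step 9: bank2 2->2 [HIT]
step 10: bank0 5->0 [CONFLICT]
step 11: bank4 None->3 [EMPTY]
step 12: bank5 None->5 [EMPTY]
step 13: bank0 0->6 [CONFLICT]

COUNT = 3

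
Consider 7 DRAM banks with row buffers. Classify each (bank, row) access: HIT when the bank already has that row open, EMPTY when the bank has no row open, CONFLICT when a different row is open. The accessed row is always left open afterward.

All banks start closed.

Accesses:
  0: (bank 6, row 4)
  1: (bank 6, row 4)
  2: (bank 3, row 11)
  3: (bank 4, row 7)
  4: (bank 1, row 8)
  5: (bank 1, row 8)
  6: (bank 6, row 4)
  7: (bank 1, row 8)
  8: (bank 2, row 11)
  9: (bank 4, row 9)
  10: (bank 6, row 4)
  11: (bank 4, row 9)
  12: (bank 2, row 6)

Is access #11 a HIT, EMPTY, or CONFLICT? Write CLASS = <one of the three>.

CLASS = HIT

0: bank 6 row 4 — prev None → EMPTY
1: bank 6 row 4 — prev 4 → HIT
2: bank 3 row 11 — prev None → EMPTY
3: bank 4 row 7 — prev None → EMPTY
4: bank 1 row 8 — prev None → EMPTY
5: bank 1 row 8 — prev 8 → HIT
6: bank 6 row 4 — prev 4 → HIT
7: bank 1 row 8 — prev 8 → HIT
8: bank 2 row 11 — prev None → EMPTY
9: bank 4 row 9 — prev 7 → CONFLICT
10: bank 6 row 4 — prev 4 → HIT
11: bank 4 row 9 — prev 9 → HIT
12: bank 2 row 6 — prev 11 → CONFLICT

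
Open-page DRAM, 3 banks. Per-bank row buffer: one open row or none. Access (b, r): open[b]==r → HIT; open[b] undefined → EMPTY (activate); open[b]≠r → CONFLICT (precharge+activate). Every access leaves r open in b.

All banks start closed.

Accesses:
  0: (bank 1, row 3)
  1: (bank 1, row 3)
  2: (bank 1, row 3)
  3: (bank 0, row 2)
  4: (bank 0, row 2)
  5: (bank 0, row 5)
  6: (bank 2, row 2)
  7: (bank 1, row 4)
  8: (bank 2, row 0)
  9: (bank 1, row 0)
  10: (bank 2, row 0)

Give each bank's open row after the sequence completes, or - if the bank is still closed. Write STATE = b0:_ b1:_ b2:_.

STATE = b0:5 b1:0 b2:0

  [0] b1 r3: no row ⇒ E
  [1] b1 r3: had r3 ⇒ H
  [2] b1 r3: had r3 ⇒ H
  [3] b0 r2: no row ⇒ E
  [4] b0 r2: had r2 ⇒ H
  [5] b0 r5: had r2 ⇒ C
  [6] b2 r2: no row ⇒ E
  [7] b1 r4: had r3 ⇒ C
  [8] b2 r0: had r2 ⇒ C
  [9] b1 r0: had r4 ⇒ C
  [10] b2 r0: had r0 ⇒ H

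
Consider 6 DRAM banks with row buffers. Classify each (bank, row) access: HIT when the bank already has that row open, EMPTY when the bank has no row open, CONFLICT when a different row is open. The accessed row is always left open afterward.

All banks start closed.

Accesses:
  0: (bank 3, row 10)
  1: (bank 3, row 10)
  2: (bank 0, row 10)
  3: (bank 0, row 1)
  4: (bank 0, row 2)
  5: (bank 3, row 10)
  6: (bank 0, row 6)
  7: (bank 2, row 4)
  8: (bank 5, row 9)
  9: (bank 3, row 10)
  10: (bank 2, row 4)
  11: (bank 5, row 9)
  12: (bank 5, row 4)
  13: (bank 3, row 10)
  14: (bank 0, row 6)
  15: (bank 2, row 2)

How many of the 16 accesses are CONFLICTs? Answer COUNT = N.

COUNT = 5

0: bank 3 row 10 — prev None → EMPTY
1: bank 3 row 10 — prev 10 → HIT
2: bank 0 row 10 — prev None → EMPTY
3: bank 0 row 1 — prev 10 → CONFLICT
4: bank 0 row 2 — prev 1 → CONFLICT
5: bank 3 row 10 — prev 10 → HIT
6: bank 0 row 6 — prev 2 → CONFLICT
7: bank 2 row 4 — prev None → EMPTY
8: bank 5 row 9 — prev None → EMPTY
9: bank 3 row 10 — prev 10 → HIT
10: bank 2 row 4 — prev 4 → HIT
11: bank 5 row 9 — prev 9 → HIT
12: bank 5 row 4 — prev 9 → CONFLICT
13: bank 3 row 10 — prev 10 → HIT
14: bank 0 row 6 — prev 6 → HIT
15: bank 2 row 2 — prev 4 → CONFLICT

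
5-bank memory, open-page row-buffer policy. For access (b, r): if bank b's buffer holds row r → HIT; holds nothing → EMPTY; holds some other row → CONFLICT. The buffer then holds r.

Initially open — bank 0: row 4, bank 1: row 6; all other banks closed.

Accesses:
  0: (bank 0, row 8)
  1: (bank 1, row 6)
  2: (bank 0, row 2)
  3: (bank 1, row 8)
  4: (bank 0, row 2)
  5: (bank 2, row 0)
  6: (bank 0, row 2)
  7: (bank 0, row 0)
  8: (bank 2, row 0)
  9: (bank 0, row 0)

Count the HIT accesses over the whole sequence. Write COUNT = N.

COUNT = 5

0: bank 0 row 8 — prev 4 → CONFLICT
1: bank 1 row 6 — prev 6 → HIT
2: bank 0 row 2 — prev 8 → CONFLICT
3: bank 1 row 8 — prev 6 → CONFLICT
4: bank 0 row 2 — prev 2 → HIT
5: bank 2 row 0 — prev None → EMPTY
6: bank 0 row 2 — prev 2 → HIT
7: bank 0 row 0 — prev 2 → CONFLICT
8: bank 2 row 0 — prev 0 → HIT
9: bank 0 row 0 — prev 0 → HIT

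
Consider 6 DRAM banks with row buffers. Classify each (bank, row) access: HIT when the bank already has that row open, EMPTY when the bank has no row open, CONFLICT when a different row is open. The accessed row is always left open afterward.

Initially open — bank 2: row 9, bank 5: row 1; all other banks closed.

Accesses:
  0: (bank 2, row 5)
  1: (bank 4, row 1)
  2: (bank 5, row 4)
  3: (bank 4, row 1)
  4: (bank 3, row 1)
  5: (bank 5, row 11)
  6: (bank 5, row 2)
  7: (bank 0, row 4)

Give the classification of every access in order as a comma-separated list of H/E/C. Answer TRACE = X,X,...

  [0] b2 r5: had r9 ⇒ C
  [1] b4 r1: no row ⇒ E
  [2] b5 r4: had r1 ⇒ C
  [3] b4 r1: had r1 ⇒ H
  [4] b3 r1: no row ⇒ E
  [5] b5 r11: had r4 ⇒ C
  [6] b5 r2: had r11 ⇒ C
  [7] b0 r4: no row ⇒ E

TRACE = C,E,C,H,E,C,C,E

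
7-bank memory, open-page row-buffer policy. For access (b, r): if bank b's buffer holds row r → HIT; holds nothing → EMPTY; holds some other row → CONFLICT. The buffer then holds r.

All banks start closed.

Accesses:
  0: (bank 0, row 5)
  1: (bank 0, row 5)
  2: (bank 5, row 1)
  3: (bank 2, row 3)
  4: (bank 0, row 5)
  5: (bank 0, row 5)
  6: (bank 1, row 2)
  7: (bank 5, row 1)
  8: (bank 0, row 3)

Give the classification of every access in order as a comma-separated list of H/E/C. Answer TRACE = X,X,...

TRACE = E,H,E,E,H,H,E,H,C

  [0] b0 r5: no row ⇒ E
  [1] b0 r5: had r5 ⇒ H
  [2] b5 r1: no row ⇒ E
  [3] b2 r3: no row ⇒ E
  [4] b0 r5: had r5 ⇒ H
  [5] b0 r5: had r5 ⇒ H
  [6] b1 r2: no row ⇒ E
  [7] b5 r1: had r1 ⇒ H
  [8] b0 r3: had r5 ⇒ C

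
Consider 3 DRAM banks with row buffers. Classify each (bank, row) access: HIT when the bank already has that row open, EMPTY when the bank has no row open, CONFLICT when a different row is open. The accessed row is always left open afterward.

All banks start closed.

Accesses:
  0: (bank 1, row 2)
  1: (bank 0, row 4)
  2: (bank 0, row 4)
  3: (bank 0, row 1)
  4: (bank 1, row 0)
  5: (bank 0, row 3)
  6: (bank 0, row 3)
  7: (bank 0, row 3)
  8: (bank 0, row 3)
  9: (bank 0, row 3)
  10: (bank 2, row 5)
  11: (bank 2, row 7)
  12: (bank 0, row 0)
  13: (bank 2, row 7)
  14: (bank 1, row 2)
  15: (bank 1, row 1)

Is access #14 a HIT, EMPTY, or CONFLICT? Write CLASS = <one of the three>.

CLASS = CONFLICT

#0 (1,2) E
#1 (0,4) E
#2 (0,4) H  (was 4)
#3 (0,1) C  (was 4)
#4 (1,0) C  (was 2)
#5 (0,3) C  (was 1)
#6 (0,3) H  (was 3)
#7 (0,3) H  (was 3)
#8 (0,3) H  (was 3)
#9 (0,3) H  (was 3)
#10 (2,5) E
#11 (2,7) C  (was 5)
#12 (0,0) C  (was 3)
#13 (2,7) H  (was 7)
#14 (1,2) C  (was 0)
#15 (1,1) C  (was 2)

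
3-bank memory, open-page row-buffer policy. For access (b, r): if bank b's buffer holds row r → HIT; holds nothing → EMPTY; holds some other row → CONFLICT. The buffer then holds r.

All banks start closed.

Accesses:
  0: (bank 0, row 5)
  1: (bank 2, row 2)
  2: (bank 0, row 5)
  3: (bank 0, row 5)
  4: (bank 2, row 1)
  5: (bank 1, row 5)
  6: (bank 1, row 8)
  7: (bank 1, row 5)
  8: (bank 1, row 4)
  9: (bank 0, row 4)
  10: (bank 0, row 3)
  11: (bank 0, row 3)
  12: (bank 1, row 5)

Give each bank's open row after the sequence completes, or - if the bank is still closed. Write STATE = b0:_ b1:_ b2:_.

STATE = b0:3 b1:5 b2:1

  [0] b0 r5: no row ⇒ E
  [1] b2 r2: no row ⇒ E
  [2] b0 r5: had r5 ⇒ H
  [3] b0 r5: had r5 ⇒ H
  [4] b2 r1: had r2 ⇒ C
  [5] b1 r5: no row ⇒ E
  [6] b1 r8: had r5 ⇒ C
  [7] b1 r5: had r8 ⇒ C
  [8] b1 r4: had r5 ⇒ C
  [9] b0 r4: had r5 ⇒ C
  [10] b0 r3: had r4 ⇒ C
  [11] b0 r3: had r3 ⇒ H
  [12] b1 r5: had r4 ⇒ C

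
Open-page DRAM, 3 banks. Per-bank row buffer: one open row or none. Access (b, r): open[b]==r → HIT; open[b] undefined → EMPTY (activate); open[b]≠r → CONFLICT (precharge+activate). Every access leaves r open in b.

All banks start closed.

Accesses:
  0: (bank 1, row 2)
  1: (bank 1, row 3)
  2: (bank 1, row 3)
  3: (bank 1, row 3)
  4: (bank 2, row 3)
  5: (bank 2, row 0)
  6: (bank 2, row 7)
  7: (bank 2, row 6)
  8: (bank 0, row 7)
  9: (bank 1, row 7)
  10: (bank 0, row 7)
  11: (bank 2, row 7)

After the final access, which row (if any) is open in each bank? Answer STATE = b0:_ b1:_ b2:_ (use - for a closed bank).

  [0] b1 r2: no row ⇒ E
  [1] b1 r3: had r2 ⇒ C
  [2] b1 r3: had r3 ⇒ H
  [3] b1 r3: had r3 ⇒ H
  [4] b2 r3: no row ⇒ E
  [5] b2 r0: had r3 ⇒ C
  [6] b2 r7: had r0 ⇒ C
  [7] b2 r6: had r7 ⇒ C
  [8] b0 r7: no row ⇒ E
  [9] b1 r7: had r3 ⇒ C
  [10] b0 r7: had r7 ⇒ H
  [11] b2 r7: had r6 ⇒ C

STATE = b0:7 b1:7 b2:7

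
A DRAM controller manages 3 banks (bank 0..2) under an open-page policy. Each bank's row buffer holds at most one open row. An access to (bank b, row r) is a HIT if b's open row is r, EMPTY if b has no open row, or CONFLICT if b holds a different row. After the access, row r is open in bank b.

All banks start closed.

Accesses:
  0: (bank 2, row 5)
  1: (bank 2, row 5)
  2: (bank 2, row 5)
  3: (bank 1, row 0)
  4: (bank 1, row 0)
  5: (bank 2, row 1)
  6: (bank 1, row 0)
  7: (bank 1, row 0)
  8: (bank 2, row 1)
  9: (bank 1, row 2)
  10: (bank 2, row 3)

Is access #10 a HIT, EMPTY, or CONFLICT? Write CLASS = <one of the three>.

step 0: bank2 None->5 [EMPTY]
step 1: bank2 5->5 [HIT]
step 2: bank2 5->5 [HIT]
step 3: bank1 None->0 [EMPTY]
step 4: bank1 0->0 [HIT]
step 5: bank2 5->1 [CONFLICT]
step 6: bank1 0->0 [HIT]
step 7: bank1 0->0 [HIT]
step 8: bank2 1->1 [HIT]
step 9: bank1 0->2 [CONFLICT]
step 10: bank2 1->3 [CONFLICT]

CLASS = CONFLICT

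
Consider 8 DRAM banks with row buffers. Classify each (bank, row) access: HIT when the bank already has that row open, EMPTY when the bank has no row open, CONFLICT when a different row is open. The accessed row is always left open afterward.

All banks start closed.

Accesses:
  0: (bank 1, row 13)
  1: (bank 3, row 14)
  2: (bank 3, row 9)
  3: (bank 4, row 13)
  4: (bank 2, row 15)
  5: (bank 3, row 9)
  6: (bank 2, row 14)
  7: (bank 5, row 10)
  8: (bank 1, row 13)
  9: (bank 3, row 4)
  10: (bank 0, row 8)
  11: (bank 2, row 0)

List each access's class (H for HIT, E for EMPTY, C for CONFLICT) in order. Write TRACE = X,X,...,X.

step 0: bank1 None->13 [EMPTY]
step 1: bank3 None->14 [EMPTY]
step 2: bank3 14->9 [CONFLICT]
step 3: bank4 None->13 [EMPTY]
step 4: bank2 None->15 [EMPTY]
step 5: bank3 9->9 [HIT]
step 6: bank2 15->14 [CONFLICT]
step 7: bank5 None->10 [EMPTY]
step 8: bank1 13->13 [HIT]
step 9: bank3 9->4 [CONFLICT]
step 10: bank0 None->8 [EMPTY]
step 11: bank2 14->0 [CONFLICT]

TRACE = E,E,C,E,E,H,C,E,H,C,E,C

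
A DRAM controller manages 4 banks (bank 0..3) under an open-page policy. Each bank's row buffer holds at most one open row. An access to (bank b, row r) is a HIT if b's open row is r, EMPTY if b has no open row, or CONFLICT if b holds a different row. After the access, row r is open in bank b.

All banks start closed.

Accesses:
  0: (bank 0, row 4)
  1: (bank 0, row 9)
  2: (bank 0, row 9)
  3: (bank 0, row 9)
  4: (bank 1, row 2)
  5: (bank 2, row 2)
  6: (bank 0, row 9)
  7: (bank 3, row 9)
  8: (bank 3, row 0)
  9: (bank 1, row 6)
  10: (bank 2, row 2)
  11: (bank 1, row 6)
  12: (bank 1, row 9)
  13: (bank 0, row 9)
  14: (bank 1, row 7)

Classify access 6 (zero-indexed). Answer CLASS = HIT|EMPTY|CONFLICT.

  [0] b0 r4: no row ⇒ E
  [1] b0 r9: had r4 ⇒ C
  [2] b0 r9: had r9 ⇒ H
  [3] b0 r9: had r9 ⇒ H
  [4] b1 r2: no row ⇒ E
  [5] b2 r2: no row ⇒ E
  [6] b0 r9: had r9 ⇒ H
  [7] b3 r9: no row ⇒ E
  [8] b3 r0: had r9 ⇒ C
  [9] b1 r6: had r2 ⇒ C
  [10] b2 r2: had r2 ⇒ H
  [11] b1 r6: had r6 ⇒ H
  [12] b1 r9: had r6 ⇒ C
  [13] b0 r9: had r9 ⇒ H
  [14] b1 r7: had r9 ⇒ C

CLASS = HIT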